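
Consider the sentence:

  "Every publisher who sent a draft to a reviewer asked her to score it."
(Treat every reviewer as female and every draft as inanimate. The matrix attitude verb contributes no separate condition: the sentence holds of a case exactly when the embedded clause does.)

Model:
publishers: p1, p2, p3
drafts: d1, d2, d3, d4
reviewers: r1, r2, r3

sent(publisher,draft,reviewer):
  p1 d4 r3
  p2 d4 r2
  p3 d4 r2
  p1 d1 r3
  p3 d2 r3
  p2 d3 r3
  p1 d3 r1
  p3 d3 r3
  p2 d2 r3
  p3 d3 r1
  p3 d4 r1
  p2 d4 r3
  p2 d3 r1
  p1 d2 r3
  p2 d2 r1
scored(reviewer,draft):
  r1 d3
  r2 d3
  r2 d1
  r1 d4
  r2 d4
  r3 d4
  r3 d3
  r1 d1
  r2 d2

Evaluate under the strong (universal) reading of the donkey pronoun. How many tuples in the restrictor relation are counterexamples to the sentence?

5

"her" takes "a reviewer" as antecedent and "it" takes "a draft"; both are donkey pronouns co-varying with the restrictor.
Strong reading: for every (p,d,r) with sent(p,d,r), scored(r,d).
Restrictor triples: (p1,d1,r3)→scored(r3,d1) ✗  (p1,d2,r3)→scored(r3,d2) ✗  (p1,d3,r1)→scored(r1,d3) ✓  (p1,d4,r3)→scored(r3,d4) ✓  (p2,d2,r1)→scored(r1,d2) ✗  (p2,d2,r3)→scored(r3,d2) ✗  (p2,d3,r1)→scored(r1,d3) ✓  (p2,d3,r3)→scored(r3,d3) ✓  (p2,d4,r2)→scored(r2,d4) ✓  (p2,d4,r3)→scored(r3,d4) ✓  (p3,d2,r3)→scored(r3,d2) ✗  (p3,d3,r1)→scored(r1,d3) ✓  (p3,d3,r3)→scored(r3,d3) ✓  (p3,d4,r1)→scored(r1,d4) ✓  (p3,d4,r2)→scored(r2,d4) ✓
Counterexamples (restrictor triples failing the scope): 5.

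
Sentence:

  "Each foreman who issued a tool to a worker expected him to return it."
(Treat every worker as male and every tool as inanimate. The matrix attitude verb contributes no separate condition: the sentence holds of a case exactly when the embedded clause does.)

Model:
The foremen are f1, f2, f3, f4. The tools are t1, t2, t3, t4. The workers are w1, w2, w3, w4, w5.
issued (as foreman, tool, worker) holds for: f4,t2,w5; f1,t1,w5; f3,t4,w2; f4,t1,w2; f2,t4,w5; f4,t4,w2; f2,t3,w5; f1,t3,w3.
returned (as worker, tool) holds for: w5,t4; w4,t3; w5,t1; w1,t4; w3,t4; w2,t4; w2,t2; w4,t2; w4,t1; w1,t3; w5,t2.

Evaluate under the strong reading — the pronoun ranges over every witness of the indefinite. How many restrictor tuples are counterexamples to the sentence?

"him" takes "a worker" as antecedent and "it" takes "a tool"; both are donkey pronouns co-varying with the restrictor.
Strong reading: for every (f,t,w) with issued(f,t,w), returned(w,t).
Restrictor triples: (f1,t1,w5)→returned(w5,t1) ✓  (f1,t3,w3)→returned(w3,t3) ✗  (f2,t3,w5)→returned(w5,t3) ✗  (f2,t4,w5)→returned(w5,t4) ✓  (f3,t4,w2)→returned(w2,t4) ✓  (f4,t1,w2)→returned(w2,t1) ✗  (f4,t2,w5)→returned(w5,t2) ✓  (f4,t4,w2)→returned(w2,t4) ✓
Counterexamples (restrictor triples failing the scope): 3.

3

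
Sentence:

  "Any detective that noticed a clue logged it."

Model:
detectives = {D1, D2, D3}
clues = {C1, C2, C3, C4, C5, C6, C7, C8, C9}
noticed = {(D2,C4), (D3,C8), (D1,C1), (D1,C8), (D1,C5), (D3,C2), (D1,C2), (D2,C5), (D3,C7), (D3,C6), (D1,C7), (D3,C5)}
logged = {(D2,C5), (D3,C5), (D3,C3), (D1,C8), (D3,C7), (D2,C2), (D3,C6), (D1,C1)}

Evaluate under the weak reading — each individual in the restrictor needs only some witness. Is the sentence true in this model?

True

"it" takes "a clue" as antecedent — a donkey pronoun bound across the clause boundary.
Weak reading: every detective d with some noticed-clue has at least one noticed-clue c such that logged(d,c).
Per detective: D1:✓  D2:✓  D3:✓
Every detective in the restrictor has a witness.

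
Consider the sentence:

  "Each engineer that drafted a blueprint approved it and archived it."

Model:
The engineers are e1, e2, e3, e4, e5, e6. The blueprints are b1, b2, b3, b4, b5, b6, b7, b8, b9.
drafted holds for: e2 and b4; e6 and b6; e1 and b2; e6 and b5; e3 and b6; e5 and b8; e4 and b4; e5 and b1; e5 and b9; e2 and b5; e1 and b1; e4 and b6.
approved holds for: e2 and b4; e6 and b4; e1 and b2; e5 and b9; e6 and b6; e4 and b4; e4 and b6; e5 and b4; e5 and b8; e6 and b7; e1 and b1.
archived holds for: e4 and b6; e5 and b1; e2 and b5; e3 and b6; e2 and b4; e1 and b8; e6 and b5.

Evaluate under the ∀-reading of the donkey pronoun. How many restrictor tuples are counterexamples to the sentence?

"it" takes "a blueprint" as antecedent — a donkey pronoun bound across the clause boundary.
Strong reading: for every (e,b) with drafted(e,b), approved(e,b) ∧ archived(e,b).
Restrictor pairs: (e1,b1) ✗  (e1,b2) ✗  (e2,b4) ✓  (e2,b5) ✗  (e3,b6) ✗  (e4,b4) ✗  (e4,b6) ✓  (e5,b1) ✗  (e5,b8) ✗  (e5,b9) ✗  (e6,b5) ✗  (e6,b6) ✗
Counterexamples (restrictor pairs failing the scope): 10.

10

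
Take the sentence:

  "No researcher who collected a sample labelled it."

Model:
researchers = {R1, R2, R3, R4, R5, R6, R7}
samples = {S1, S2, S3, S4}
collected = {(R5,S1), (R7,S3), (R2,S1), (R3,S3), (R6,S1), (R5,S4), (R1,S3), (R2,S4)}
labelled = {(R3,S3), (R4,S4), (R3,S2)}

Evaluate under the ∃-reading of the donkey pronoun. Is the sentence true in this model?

False

"it" takes "a sample" as antecedent — a donkey pronoun bound across the clause boundary.
Truth condition: for no (r,s) with collected(r,s) does labelled(r,s) hold.
Restrictor pairs — does the scope hold? (R1,S3):fails  (R2,S1):fails  (R2,S4):fails  (R3,S3):holds  (R5,S1):fails  (R5,S4):fails  (R6,S1):fails  (R7,S3):fails
Scope holds for 1 pair(s), so the sentence is false.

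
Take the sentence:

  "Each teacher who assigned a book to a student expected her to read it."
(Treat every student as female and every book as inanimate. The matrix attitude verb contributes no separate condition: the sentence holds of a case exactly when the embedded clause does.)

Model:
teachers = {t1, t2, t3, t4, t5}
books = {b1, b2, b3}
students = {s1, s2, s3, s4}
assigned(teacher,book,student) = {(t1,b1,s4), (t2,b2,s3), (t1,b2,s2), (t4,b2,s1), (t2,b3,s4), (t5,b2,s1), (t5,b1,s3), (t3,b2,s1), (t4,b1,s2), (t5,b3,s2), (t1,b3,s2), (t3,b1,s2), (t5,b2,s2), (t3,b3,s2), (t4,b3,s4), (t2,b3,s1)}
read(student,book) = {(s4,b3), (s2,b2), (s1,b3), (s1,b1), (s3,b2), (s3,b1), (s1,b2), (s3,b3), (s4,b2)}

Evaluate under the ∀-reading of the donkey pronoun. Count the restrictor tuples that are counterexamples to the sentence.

"her" takes "a student" as antecedent and "it" takes "a book"; both are donkey pronouns co-varying with the restrictor.
Strong reading: for every (t,b,s) with assigned(t,b,s), read(s,b).
Restrictor triples: (t1,b1,s4)→read(s4,b1) ✗  (t1,b2,s2)→read(s2,b2) ✓  (t1,b3,s2)→read(s2,b3) ✗  (t2,b2,s3)→read(s3,b2) ✓  (t2,b3,s1)→read(s1,b3) ✓  (t2,b3,s4)→read(s4,b3) ✓  (t3,b1,s2)→read(s2,b1) ✗  (t3,b2,s1)→read(s1,b2) ✓  (t3,b3,s2)→read(s2,b3) ✗  (t4,b1,s2)→read(s2,b1) ✗  (t4,b2,s1)→read(s1,b2) ✓  (t4,b3,s4)→read(s4,b3) ✓  (t5,b1,s3)→read(s3,b1) ✓  (t5,b2,s1)→read(s1,b2) ✓  (t5,b2,s2)→read(s2,b2) ✓  (t5,b3,s2)→read(s2,b3) ✗
Counterexamples (restrictor triples failing the scope): 6.

6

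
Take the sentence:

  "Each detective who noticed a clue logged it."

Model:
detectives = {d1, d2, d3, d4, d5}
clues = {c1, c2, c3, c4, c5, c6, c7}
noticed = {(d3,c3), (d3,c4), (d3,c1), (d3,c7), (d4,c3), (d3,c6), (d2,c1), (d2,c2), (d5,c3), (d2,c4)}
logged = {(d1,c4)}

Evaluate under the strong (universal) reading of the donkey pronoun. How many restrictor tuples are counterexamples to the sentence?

"it" takes "a clue" as antecedent — a donkey pronoun bound across the clause boundary.
Strong reading: for every (d,c) with noticed(d,c), logged(d,c).
Restrictor pairs: (d2,c1) ✗  (d2,c2) ✗  (d2,c4) ✗  (d3,c1) ✗  (d3,c3) ✗  (d3,c4) ✗  (d3,c6) ✗  (d3,c7) ✗  (d4,c3) ✗  (d5,c3) ✗
Counterexamples (restrictor pairs failing the scope): 10.

10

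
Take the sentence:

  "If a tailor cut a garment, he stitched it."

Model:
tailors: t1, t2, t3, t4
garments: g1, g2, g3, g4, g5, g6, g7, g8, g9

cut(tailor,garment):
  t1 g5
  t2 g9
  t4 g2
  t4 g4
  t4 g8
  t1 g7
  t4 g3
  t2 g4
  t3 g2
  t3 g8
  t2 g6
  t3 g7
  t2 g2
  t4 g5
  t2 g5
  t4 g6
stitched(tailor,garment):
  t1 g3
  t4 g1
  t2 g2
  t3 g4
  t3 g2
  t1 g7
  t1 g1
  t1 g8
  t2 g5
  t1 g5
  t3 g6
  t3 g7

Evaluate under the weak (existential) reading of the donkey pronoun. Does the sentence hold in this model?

False

"it" takes "a garment" as antecedent — a donkey pronoun bound across the clause boundary.
Weak reading: every tailor t with some cut-garment has at least one cut-garment g such that stitched(t,g).
Per tailor: t1:✓  t2:✓  t3:✓  t4:✗
t4 has no witness among its cut-garments.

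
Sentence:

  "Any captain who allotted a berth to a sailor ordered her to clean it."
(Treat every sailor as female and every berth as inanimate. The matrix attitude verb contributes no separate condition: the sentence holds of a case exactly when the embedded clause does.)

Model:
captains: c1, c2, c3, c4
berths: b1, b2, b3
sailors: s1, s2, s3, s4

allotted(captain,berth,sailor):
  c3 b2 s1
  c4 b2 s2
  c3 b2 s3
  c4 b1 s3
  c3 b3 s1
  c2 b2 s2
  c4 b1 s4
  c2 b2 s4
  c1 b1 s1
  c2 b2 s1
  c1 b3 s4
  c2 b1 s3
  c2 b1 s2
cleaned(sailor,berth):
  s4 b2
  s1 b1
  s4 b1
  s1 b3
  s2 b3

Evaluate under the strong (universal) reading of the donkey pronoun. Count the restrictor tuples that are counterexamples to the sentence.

"her" takes "a sailor" as antecedent and "it" takes "a berth"; both are donkey pronouns co-varying with the restrictor.
Strong reading: for every (c,b,s) with allotted(c,b,s), cleaned(s,b).
Restrictor triples: (c1,b1,s1)→cleaned(s1,b1) ✓  (c1,b3,s4)→cleaned(s4,b3) ✗  (c2,b1,s2)→cleaned(s2,b1) ✗  (c2,b1,s3)→cleaned(s3,b1) ✗  (c2,b2,s1)→cleaned(s1,b2) ✗  (c2,b2,s2)→cleaned(s2,b2) ✗  (c2,b2,s4)→cleaned(s4,b2) ✓  (c3,b2,s1)→cleaned(s1,b2) ✗  (c3,b2,s3)→cleaned(s3,b2) ✗  (c3,b3,s1)→cleaned(s1,b3) ✓  (c4,b1,s3)→cleaned(s3,b1) ✗  (c4,b1,s4)→cleaned(s4,b1) ✓  (c4,b2,s2)→cleaned(s2,b2) ✗
Counterexamples (restrictor triples failing the scope): 9.

9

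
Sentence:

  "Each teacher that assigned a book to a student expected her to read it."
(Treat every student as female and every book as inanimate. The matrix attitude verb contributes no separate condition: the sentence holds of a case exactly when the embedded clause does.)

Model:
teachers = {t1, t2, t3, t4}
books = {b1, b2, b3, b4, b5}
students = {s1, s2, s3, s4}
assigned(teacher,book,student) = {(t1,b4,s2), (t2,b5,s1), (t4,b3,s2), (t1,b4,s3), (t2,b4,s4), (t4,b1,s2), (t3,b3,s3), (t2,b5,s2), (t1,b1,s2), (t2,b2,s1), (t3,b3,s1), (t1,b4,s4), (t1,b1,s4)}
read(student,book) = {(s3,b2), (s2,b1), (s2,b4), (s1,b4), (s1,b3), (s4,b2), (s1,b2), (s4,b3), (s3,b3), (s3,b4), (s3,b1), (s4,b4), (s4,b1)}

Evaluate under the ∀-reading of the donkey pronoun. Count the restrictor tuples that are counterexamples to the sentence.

3

"her" takes "a student" as antecedent and "it" takes "a book"; both are donkey pronouns co-varying with the restrictor.
Strong reading: for every (t,b,s) with assigned(t,b,s), read(s,b).
Restrictor triples: (t1,b1,s2)→read(s2,b1) ✓  (t1,b1,s4)→read(s4,b1) ✓  (t1,b4,s2)→read(s2,b4) ✓  (t1,b4,s3)→read(s3,b4) ✓  (t1,b4,s4)→read(s4,b4) ✓  (t2,b2,s1)→read(s1,b2) ✓  (t2,b4,s4)→read(s4,b4) ✓  (t2,b5,s1)→read(s1,b5) ✗  (t2,b5,s2)→read(s2,b5) ✗  (t3,b3,s1)→read(s1,b3) ✓  (t3,b3,s3)→read(s3,b3) ✓  (t4,b1,s2)→read(s2,b1) ✓  (t4,b3,s2)→read(s2,b3) ✗
Counterexamples (restrictor triples failing the scope): 3.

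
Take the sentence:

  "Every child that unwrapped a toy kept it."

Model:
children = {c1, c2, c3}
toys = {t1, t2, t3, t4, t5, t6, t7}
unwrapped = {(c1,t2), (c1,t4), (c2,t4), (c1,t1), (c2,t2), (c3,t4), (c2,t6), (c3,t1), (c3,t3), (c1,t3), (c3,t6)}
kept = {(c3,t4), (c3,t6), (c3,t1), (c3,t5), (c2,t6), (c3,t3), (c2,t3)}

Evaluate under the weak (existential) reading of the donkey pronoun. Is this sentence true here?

False

"it" takes "a toy" as antecedent — a donkey pronoun bound across the clause boundary.
Weak reading: every child c with some unwrapped-toy has at least one unwrapped-toy t such that kept(c,t).
Per child: c1:✗  c2:✓  c3:✓
c1 has no witness among its unwrapped-toys.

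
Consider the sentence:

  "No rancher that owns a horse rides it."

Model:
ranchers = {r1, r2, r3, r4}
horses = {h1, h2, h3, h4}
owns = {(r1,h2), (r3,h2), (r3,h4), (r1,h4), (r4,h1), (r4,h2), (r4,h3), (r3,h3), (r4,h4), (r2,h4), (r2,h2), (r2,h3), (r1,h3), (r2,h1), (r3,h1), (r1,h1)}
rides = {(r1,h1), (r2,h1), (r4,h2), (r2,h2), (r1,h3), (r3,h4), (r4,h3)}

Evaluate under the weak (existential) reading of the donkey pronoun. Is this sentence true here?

False

"it" takes "a horse" as antecedent — a donkey pronoun bound across the clause boundary.
Truth condition: for no (r,h) with owns(r,h) does rides(r,h) hold.
Restrictor pairs — does the scope hold? (r1,h1):holds  (r1,h2):fails  (r1,h3):holds  (r1,h4):fails  (r2,h1):holds  (r2,h2):holds  (r2,h3):fails  (r2,h4):fails  (r3,h1):fails  (r3,h2):fails  (r3,h3):fails  (r3,h4):holds  (r4,h1):fails  (r4,h2):holds  (r4,h3):holds  (r4,h4):fails
Scope holds for 7 pair(s), so the sentence is false.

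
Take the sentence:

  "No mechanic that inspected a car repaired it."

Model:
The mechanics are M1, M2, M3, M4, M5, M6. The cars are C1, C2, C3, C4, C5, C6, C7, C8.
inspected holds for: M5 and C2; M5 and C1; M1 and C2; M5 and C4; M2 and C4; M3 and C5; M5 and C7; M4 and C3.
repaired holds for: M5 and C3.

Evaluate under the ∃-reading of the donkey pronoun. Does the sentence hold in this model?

True

"it" takes "a car" as antecedent — a donkey pronoun bound across the clause boundary.
Truth condition: for no (m,c) with inspected(m,c) does repaired(m,c) hold.
Restrictor pairs — does the scope hold? (M1,C2):fails  (M2,C4):fails  (M3,C5):fails  (M4,C3):fails  (M5,C1):fails  (M5,C2):fails  (M5,C4):fails  (M5,C7):fails
Scope holds for no restrictor pair, so the sentence is true.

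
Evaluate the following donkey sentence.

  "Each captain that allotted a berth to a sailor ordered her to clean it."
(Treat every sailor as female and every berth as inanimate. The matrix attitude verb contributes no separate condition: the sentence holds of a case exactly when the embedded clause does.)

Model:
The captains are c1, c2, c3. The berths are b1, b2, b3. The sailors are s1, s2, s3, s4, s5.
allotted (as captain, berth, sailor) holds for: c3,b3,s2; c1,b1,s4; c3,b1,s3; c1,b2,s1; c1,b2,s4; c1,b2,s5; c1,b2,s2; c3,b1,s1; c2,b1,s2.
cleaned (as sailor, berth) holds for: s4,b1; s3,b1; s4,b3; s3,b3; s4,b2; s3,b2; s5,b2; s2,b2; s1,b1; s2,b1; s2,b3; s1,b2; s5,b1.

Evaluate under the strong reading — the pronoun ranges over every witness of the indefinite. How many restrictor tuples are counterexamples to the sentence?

0

"her" takes "a sailor" as antecedent and "it" takes "a berth"; both are donkey pronouns co-varying with the restrictor.
Strong reading: for every (c,b,s) with allotted(c,b,s), cleaned(s,b).
Restrictor triples: (c1,b1,s4)→cleaned(s4,b1) ✓  (c1,b2,s1)→cleaned(s1,b2) ✓  (c1,b2,s2)→cleaned(s2,b2) ✓  (c1,b2,s4)→cleaned(s4,b2) ✓  (c1,b2,s5)→cleaned(s5,b2) ✓  (c2,b1,s2)→cleaned(s2,b1) ✓  (c3,b1,s1)→cleaned(s1,b1) ✓  (c3,b1,s3)→cleaned(s3,b1) ✓  (c3,b3,s2)→cleaned(s2,b3) ✓
Counterexamples (restrictor triples failing the scope): 0.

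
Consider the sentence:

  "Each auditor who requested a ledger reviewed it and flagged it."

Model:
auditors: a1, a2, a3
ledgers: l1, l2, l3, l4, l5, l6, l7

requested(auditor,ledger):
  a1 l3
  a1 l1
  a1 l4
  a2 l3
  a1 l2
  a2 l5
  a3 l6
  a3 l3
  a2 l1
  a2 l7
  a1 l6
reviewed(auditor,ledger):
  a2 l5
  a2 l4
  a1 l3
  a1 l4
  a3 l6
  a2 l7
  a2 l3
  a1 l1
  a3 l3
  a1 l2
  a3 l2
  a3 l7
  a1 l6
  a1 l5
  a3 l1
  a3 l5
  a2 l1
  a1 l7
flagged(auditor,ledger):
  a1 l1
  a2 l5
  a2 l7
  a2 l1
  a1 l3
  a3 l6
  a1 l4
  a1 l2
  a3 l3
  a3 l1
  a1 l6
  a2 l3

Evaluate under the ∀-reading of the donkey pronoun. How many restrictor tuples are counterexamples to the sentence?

"it" takes "a ledger" as antecedent — a donkey pronoun bound across the clause boundary.
Strong reading: for every (a,l) with requested(a,l), reviewed(a,l) ∧ flagged(a,l).
Restrictor pairs: (a1,l1) ✓  (a1,l2) ✓  (a1,l3) ✓  (a1,l4) ✓  (a1,l6) ✓  (a2,l1) ✓  (a2,l3) ✓  (a2,l5) ✓  (a2,l7) ✓  (a3,l3) ✓  (a3,l6) ✓
Counterexamples (restrictor pairs failing the scope): 0.

0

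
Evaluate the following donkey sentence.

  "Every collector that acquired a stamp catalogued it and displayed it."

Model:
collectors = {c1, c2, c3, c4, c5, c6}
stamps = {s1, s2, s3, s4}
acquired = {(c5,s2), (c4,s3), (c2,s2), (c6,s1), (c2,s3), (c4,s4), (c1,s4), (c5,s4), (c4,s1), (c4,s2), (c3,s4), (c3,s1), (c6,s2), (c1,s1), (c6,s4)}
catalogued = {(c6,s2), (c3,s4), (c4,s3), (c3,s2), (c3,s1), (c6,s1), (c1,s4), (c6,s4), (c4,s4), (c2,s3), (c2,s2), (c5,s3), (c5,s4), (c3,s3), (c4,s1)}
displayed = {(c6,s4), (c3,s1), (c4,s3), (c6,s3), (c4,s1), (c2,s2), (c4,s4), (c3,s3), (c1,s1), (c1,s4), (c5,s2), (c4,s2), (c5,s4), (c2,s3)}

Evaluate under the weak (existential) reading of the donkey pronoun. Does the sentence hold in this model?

"it" takes "a stamp" as antecedent — a donkey pronoun bound across the clause boundary.
Weak reading: every collector c with some acquired-stamp has at least one acquired-stamp s such that catalogued(c,s) ∧ displayed(c,s).
Per collector: c1:✓  c2:✓  c3:✓  c4:✓  c5:✓  c6:✓
Every collector in the restrictor has a witness.

True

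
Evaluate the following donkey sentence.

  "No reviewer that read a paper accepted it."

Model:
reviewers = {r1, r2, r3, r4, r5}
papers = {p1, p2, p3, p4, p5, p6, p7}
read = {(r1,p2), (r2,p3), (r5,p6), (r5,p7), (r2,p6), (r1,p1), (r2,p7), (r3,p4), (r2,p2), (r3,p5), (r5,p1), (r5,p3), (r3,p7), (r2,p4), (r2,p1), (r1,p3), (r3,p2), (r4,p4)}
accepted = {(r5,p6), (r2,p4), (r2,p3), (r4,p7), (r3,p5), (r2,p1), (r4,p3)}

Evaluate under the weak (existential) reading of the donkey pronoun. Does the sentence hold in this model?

"it" takes "a paper" as antecedent — a donkey pronoun bound across the clause boundary.
Truth condition: for no (r,p) with read(r,p) does accepted(r,p) hold.
Restrictor pairs — does the scope hold? (r1,p1):fails  (r1,p2):fails  (r1,p3):fails  (r2,p1):holds  (r2,p2):fails  (r2,p3):holds  (r2,p4):holds  (r2,p6):fails  (r2,p7):fails  (r3,p2):fails  (r3,p4):fails  (r3,p5):holds  (r3,p7):fails  (r4,p4):fails  (r5,p1):fails  (r5,p3):fails  (r5,p6):holds  (r5,p7):fails
Scope holds for 5 pair(s), so the sentence is false.

False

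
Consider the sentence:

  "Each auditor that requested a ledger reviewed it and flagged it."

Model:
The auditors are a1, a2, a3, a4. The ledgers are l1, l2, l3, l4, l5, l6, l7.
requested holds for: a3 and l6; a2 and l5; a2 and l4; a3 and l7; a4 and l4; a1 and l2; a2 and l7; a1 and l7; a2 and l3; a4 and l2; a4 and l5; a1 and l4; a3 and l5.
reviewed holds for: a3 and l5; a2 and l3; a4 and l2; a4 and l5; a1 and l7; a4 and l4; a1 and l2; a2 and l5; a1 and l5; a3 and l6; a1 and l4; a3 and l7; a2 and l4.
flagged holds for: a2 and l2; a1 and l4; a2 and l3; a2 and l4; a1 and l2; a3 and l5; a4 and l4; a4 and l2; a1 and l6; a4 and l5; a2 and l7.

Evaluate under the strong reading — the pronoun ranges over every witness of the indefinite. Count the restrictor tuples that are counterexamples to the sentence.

"it" takes "a ledger" as antecedent — a donkey pronoun bound across the clause boundary.
Strong reading: for every (a,l) with requested(a,l), reviewed(a,l) ∧ flagged(a,l).
Restrictor pairs: (a1,l2) ✓  (a1,l4) ✓  (a1,l7) ✗  (a2,l3) ✓  (a2,l4) ✓  (a2,l5) ✗  (a2,l7) ✗  (a3,l5) ✓  (a3,l6) ✗  (a3,l7) ✗  (a4,l2) ✓  (a4,l4) ✓  (a4,l5) ✓
Counterexamples (restrictor pairs failing the scope): 5.

5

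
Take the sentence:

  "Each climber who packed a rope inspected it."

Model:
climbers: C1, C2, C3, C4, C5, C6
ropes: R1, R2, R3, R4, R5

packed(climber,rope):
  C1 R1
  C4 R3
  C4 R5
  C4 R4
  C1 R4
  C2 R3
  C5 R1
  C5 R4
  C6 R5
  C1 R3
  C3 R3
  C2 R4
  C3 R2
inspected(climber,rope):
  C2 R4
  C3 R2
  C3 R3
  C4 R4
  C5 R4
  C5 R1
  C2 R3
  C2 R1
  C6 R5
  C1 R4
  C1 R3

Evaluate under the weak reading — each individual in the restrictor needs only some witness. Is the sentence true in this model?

True

"it" takes "a rope" as antecedent — a donkey pronoun bound across the clause boundary.
Weak reading: every climber c with some packed-rope has at least one packed-rope r such that inspected(c,r).
Per climber: C1:✓  C2:✓  C3:✓  C4:✓  C5:✓  C6:✓
Every climber in the restrictor has a witness.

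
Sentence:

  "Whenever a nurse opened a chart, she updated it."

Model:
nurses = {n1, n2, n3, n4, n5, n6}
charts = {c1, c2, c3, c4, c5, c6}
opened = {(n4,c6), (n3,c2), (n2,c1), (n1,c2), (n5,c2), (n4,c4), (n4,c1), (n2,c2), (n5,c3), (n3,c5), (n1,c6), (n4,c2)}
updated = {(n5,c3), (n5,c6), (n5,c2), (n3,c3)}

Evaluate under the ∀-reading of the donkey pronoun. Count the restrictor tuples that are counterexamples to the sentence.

10

"it" takes "a chart" as antecedent — a donkey pronoun bound across the clause boundary.
Strong reading: for every (n,c) with opened(n,c), updated(n,c).
Restrictor pairs: (n1,c2) ✗  (n1,c6) ✗  (n2,c1) ✗  (n2,c2) ✗  (n3,c2) ✗  (n3,c5) ✗  (n4,c1) ✗  (n4,c2) ✗  (n4,c4) ✗  (n4,c6) ✗  (n5,c2) ✓  (n5,c3) ✓
Counterexamples (restrictor pairs failing the scope): 10.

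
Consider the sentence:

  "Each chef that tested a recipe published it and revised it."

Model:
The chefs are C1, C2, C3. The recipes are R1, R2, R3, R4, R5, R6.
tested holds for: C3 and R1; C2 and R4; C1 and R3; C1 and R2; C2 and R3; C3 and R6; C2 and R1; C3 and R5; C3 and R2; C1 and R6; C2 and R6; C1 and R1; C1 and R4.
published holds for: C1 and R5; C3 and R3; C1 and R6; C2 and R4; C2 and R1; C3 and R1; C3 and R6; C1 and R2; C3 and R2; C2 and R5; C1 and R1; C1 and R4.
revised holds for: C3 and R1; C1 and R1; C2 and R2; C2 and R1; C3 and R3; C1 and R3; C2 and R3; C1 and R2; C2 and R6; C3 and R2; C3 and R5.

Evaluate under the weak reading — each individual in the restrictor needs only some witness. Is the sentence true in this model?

"it" takes "a recipe" as antecedent — a donkey pronoun bound across the clause boundary.
Weak reading: every chef c with some tested-recipe has at least one tested-recipe r such that published(c,r) ∧ revised(c,r).
Per chef: C1:✓  C2:✓  C3:✓
Every chef in the restrictor has a witness.

True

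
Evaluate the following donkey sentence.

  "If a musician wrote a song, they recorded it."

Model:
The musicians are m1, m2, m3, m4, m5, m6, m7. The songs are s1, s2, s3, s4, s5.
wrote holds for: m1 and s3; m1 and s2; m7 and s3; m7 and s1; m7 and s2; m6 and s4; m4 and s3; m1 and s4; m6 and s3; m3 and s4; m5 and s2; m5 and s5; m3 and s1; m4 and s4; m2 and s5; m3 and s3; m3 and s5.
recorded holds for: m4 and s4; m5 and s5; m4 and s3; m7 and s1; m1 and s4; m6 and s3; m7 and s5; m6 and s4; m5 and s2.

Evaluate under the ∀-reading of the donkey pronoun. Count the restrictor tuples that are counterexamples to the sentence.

"it" takes "a song" as antecedent — a donkey pronoun bound across the clause boundary.
Strong reading: for every (m,s) with wrote(m,s), recorded(m,s).
Restrictor pairs: (m1,s2) ✗  (m1,s3) ✗  (m1,s4) ✓  (m2,s5) ✗  (m3,s1) ✗  (m3,s3) ✗  (m3,s4) ✗  (m3,s5) ✗  (m4,s3) ✓  (m4,s4) ✓  (m5,s2) ✓  (m5,s5) ✓  (m6,s3) ✓  (m6,s4) ✓  (m7,s1) ✓  (m7,s2) ✗  (m7,s3) ✗
Counterexamples (restrictor pairs failing the scope): 9.

9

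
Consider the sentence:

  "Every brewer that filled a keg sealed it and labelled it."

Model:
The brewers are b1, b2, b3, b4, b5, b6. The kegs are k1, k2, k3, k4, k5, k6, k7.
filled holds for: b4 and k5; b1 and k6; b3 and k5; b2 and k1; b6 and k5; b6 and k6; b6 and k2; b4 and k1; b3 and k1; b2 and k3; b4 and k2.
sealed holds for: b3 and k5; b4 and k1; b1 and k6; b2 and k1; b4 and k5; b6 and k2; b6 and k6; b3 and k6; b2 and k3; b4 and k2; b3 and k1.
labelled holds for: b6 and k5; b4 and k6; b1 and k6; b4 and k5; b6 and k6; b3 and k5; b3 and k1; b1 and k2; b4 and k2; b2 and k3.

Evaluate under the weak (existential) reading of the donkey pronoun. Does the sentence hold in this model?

True

"it" takes "a keg" as antecedent — a donkey pronoun bound across the clause boundary.
Weak reading: every brewer b with some filled-keg has at least one filled-keg k such that sealed(b,k) ∧ labelled(b,k).
Per brewer: b1:✓  b2:✓  b3:✓  b4:✓  b6:✓
Every brewer in the restrictor has a witness.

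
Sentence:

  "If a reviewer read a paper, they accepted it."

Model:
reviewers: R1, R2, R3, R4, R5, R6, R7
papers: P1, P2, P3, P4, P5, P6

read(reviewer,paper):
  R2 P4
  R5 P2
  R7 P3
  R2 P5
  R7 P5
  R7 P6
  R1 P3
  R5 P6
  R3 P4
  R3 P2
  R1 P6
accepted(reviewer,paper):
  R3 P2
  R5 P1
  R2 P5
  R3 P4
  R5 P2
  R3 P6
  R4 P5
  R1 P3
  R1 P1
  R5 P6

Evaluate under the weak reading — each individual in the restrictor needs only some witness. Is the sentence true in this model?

False

"it" takes "a paper" as antecedent — a donkey pronoun bound across the clause boundary.
Weak reading: every reviewer r with some read-paper has at least one read-paper p such that accepted(r,p).
Per reviewer: R1:✓  R2:✓  R3:✓  R5:✓  R7:✗
R7 has no witness among its read-papers.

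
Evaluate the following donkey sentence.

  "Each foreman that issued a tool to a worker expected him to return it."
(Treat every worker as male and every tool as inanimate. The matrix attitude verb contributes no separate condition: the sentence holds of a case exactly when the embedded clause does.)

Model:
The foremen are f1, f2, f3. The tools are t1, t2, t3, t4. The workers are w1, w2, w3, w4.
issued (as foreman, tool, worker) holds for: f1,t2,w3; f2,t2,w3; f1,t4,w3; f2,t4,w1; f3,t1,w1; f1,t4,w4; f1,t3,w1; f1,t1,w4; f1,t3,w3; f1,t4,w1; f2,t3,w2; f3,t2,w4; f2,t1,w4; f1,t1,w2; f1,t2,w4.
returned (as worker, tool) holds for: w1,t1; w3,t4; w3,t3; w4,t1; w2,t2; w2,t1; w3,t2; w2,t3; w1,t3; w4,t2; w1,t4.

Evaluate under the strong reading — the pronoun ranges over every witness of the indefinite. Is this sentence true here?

False

"him" takes "a worker" as antecedent and "it" takes "a tool"; both are donkey pronouns co-varying with the restrictor.
Strong reading: for every (f,t,w) with issued(f,t,w), returned(w,t).
Restrictor triples: (f1,t1,w2)→returned(w2,t1) ✓  (f1,t1,w4)→returned(w4,t1) ✓  (f1,t2,w3)→returned(w3,t2) ✓  (f1,t2,w4)→returned(w4,t2) ✓  (f1,t3,w1)→returned(w1,t3) ✓  (f1,t3,w3)→returned(w3,t3) ✓  (f1,t4,w1)→returned(w1,t4) ✓  (f1,t4,w3)→returned(w3,t4) ✓  (f1,t4,w4)→returned(w4,t4) ✗  (f2,t1,w4)→returned(w4,t1) ✓  (f2,t2,w3)→returned(w3,t2) ✓  (f2,t3,w2)→returned(w2,t3) ✓  (f2,t4,w1)→returned(w1,t4) ✓  (f3,t1,w1)→returned(w1,t1) ✓  (f3,t2,w4)→returned(w4,t2) ✓
Counterexample: (f1,t4,w4) — returned(w4,t4) does not hold.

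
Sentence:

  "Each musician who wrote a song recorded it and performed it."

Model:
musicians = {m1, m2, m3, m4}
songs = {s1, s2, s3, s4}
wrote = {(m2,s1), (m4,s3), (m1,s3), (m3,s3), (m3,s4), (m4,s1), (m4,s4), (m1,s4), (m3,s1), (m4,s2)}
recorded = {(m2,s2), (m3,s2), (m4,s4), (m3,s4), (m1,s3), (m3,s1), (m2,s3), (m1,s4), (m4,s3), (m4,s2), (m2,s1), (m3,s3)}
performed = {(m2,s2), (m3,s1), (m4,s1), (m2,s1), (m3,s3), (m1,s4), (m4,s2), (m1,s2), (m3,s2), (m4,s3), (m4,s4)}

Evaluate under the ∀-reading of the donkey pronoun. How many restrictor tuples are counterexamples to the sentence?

"it" takes "a song" as antecedent — a donkey pronoun bound across the clause boundary.
Strong reading: for every (m,s) with wrote(m,s), recorded(m,s) ∧ performed(m,s).
Restrictor pairs: (m1,s3) ✗  (m1,s4) ✓  (m2,s1) ✓  (m3,s1) ✓  (m3,s3) ✓  (m3,s4) ✗  (m4,s1) ✗  (m4,s2) ✓  (m4,s3) ✓  (m4,s4) ✓
Counterexamples (restrictor pairs failing the scope): 3.

3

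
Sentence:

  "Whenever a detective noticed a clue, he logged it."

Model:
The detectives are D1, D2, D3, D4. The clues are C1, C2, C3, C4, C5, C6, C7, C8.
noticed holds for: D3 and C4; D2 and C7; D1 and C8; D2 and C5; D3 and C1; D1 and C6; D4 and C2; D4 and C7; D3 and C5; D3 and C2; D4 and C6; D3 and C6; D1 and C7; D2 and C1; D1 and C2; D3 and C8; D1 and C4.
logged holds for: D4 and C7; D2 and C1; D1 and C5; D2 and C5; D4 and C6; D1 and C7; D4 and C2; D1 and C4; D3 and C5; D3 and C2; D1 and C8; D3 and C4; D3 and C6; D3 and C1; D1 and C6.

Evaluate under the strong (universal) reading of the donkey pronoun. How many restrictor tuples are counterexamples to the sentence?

3

"it" takes "a clue" as antecedent — a donkey pronoun bound across the clause boundary.
Strong reading: for every (d,c) with noticed(d,c), logged(d,c).
Restrictor pairs: (D1,C2) ✗  (D1,C4) ✓  (D1,C6) ✓  (D1,C7) ✓  (D1,C8) ✓  (D2,C1) ✓  (D2,C5) ✓  (D2,C7) ✗  (D3,C1) ✓  (D3,C2) ✓  (D3,C4) ✓  (D3,C5) ✓  (D3,C6) ✓  (D3,C8) ✗  (D4,C2) ✓  (D4,C6) ✓  (D4,C7) ✓
Counterexamples (restrictor pairs failing the scope): 3.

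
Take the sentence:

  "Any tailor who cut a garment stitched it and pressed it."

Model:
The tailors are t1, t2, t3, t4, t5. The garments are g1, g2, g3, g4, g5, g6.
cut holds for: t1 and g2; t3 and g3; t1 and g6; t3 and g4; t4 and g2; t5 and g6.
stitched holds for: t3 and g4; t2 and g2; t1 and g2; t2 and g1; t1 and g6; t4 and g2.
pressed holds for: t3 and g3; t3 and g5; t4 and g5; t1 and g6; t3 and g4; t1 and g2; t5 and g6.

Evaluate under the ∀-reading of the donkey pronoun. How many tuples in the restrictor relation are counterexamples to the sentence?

3

"it" takes "a garment" as antecedent — a donkey pronoun bound across the clause boundary.
Strong reading: for every (t,g) with cut(t,g), stitched(t,g) ∧ pressed(t,g).
Restrictor pairs: (t1,g2) ✓  (t1,g6) ✓  (t3,g3) ✗  (t3,g4) ✓  (t4,g2) ✗  (t5,g6) ✗
Counterexamples (restrictor pairs failing the scope): 3.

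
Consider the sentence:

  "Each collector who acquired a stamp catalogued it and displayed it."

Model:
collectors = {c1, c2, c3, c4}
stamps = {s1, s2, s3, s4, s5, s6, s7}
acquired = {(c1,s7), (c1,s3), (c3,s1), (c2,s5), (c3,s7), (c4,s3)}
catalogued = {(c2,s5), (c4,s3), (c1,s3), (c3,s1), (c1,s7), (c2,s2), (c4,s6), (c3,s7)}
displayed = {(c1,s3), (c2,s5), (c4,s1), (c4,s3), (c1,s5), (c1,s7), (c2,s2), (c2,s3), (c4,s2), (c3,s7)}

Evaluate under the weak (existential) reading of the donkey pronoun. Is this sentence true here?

True

"it" takes "a stamp" as antecedent — a donkey pronoun bound across the clause boundary.
Weak reading: every collector c with some acquired-stamp has at least one acquired-stamp s such that catalogued(c,s) ∧ displayed(c,s).
Per collector: c1:✓  c2:✓  c3:✓  c4:✓
Every collector in the restrictor has a witness.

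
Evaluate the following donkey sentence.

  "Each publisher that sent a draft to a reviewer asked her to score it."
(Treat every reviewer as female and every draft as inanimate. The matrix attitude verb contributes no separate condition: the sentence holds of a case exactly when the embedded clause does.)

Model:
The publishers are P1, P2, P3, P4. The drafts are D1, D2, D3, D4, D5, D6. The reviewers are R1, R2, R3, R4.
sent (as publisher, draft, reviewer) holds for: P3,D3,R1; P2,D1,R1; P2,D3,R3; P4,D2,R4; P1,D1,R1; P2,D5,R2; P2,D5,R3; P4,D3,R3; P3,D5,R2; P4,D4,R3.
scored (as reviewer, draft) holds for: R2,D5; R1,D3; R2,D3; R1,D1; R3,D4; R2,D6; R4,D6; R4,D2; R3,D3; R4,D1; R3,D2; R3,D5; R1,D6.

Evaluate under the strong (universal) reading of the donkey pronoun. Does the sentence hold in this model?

"her" takes "a reviewer" as antecedent and "it" takes "a draft"; both are donkey pronouns co-varying with the restrictor.
Strong reading: for every (p,d,r) with sent(p,d,r), scored(r,d).
Restrictor triples: (P1,D1,R1)→scored(R1,D1) ✓  (P2,D1,R1)→scored(R1,D1) ✓  (P2,D3,R3)→scored(R3,D3) ✓  (P2,D5,R2)→scored(R2,D5) ✓  (P2,D5,R3)→scored(R3,D5) ✓  (P3,D3,R1)→scored(R1,D3) ✓  (P3,D5,R2)→scored(R2,D5) ✓  (P4,D2,R4)→scored(R4,D2) ✓  (P4,D3,R3)→scored(R3,D3) ✓  (P4,D4,R3)→scored(R3,D4) ✓
Every restrictor triple satisfies the scope.

True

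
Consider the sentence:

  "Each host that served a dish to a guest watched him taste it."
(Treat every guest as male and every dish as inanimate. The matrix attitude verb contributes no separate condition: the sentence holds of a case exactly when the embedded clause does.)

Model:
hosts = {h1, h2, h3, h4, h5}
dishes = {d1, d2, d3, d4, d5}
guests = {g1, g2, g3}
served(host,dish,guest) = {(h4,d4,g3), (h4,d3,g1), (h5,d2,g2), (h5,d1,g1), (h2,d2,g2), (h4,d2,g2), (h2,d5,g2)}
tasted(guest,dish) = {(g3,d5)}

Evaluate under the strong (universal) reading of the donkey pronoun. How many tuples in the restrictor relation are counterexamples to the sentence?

"him" takes "a guest" as antecedent and "it" takes "a dish"; both are donkey pronouns co-varying with the restrictor.
Strong reading: for every (h,d,g) with served(h,d,g), tasted(g,d).
Restrictor triples: (h2,d2,g2)→tasted(g2,d2) ✗  (h2,d5,g2)→tasted(g2,d5) ✗  (h4,d2,g2)→tasted(g2,d2) ✗  (h4,d3,g1)→tasted(g1,d3) ✗  (h4,d4,g3)→tasted(g3,d4) ✗  (h5,d1,g1)→tasted(g1,d1) ✗  (h5,d2,g2)→tasted(g2,d2) ✗
Counterexamples (restrictor triples failing the scope): 7.

7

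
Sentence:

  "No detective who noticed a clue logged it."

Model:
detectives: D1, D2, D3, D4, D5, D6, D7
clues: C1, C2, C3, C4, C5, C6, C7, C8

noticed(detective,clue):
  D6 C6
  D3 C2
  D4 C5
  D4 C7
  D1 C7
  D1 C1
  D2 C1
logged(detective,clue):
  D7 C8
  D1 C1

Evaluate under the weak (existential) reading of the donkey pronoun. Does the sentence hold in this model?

"it" takes "a clue" as antecedent — a donkey pronoun bound across the clause boundary.
Truth condition: for no (d,c) with noticed(d,c) does logged(d,c) hold.
Restrictor pairs — does the scope hold? (D1,C1):holds  (D1,C7):fails  (D2,C1):fails  (D3,C2):fails  (D4,C5):fails  (D4,C7):fails  (D6,C6):fails
Scope holds for 1 pair(s), so the sentence is false.

False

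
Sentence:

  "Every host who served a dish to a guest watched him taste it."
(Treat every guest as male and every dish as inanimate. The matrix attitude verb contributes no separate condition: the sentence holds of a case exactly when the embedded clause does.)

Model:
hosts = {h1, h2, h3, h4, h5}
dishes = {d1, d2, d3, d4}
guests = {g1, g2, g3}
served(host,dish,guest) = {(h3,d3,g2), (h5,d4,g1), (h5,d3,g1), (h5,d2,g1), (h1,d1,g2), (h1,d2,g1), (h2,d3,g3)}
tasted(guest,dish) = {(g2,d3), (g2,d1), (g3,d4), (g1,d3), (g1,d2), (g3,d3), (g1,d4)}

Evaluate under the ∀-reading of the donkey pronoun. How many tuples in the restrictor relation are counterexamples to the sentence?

0

"him" takes "a guest" as antecedent and "it" takes "a dish"; both are donkey pronouns co-varying with the restrictor.
Strong reading: for every (h,d,g) with served(h,d,g), tasted(g,d).
Restrictor triples: (h1,d1,g2)→tasted(g2,d1) ✓  (h1,d2,g1)→tasted(g1,d2) ✓  (h2,d3,g3)→tasted(g3,d3) ✓  (h3,d3,g2)→tasted(g2,d3) ✓  (h5,d2,g1)→tasted(g1,d2) ✓  (h5,d3,g1)→tasted(g1,d3) ✓  (h5,d4,g1)→tasted(g1,d4) ✓
Counterexamples (restrictor triples failing the scope): 0.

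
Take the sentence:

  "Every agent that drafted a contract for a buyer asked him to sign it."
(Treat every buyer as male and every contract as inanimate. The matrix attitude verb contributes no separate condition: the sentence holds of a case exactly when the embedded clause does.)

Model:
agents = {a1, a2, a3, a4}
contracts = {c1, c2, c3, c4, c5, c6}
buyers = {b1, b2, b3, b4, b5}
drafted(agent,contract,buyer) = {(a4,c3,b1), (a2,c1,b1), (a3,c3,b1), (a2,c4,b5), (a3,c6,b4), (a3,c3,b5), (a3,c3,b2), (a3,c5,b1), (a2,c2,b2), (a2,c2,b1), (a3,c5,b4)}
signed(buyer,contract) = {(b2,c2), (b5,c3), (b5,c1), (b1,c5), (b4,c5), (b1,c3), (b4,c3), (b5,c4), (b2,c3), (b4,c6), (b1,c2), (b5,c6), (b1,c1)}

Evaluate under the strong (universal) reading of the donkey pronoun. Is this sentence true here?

"him" takes "a buyer" as antecedent and "it" takes "a contract"; both are donkey pronouns co-varying with the restrictor.
Strong reading: for every (a,c,b) with drafted(a,c,b), signed(b,c).
Restrictor triples: (a2,c1,b1)→signed(b1,c1) ✓  (a2,c2,b1)→signed(b1,c2) ✓  (a2,c2,b2)→signed(b2,c2) ✓  (a2,c4,b5)→signed(b5,c4) ✓  (a3,c3,b1)→signed(b1,c3) ✓  (a3,c3,b2)→signed(b2,c3) ✓  (a3,c3,b5)→signed(b5,c3) ✓  (a3,c5,b1)→signed(b1,c5) ✓  (a3,c5,b4)→signed(b4,c5) ✓  (a3,c6,b4)→signed(b4,c6) ✓  (a4,c3,b1)→signed(b1,c3) ✓
Every restrictor triple satisfies the scope.

True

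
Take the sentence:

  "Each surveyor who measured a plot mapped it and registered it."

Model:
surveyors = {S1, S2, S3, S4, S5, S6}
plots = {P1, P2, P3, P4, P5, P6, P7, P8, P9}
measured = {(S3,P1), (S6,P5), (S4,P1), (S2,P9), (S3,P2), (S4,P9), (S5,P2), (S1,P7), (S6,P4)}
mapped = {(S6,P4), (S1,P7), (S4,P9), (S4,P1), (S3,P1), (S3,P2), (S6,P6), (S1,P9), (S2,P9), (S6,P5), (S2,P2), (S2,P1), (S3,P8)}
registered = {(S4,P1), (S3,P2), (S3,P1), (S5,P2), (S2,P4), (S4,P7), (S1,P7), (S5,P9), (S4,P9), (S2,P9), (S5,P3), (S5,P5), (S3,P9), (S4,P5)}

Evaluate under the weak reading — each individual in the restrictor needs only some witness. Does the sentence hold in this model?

"it" takes "a plot" as antecedent — a donkey pronoun bound across the clause boundary.
Weak reading: every surveyor s with some measured-plot has at least one measured-plot p such that mapped(s,p) ∧ registered(s,p).
Per surveyor: S1:✓  S2:✓  S3:✓  S4:✓  S5:✗  S6:✗
S5 has no witness among its measured-plots.

False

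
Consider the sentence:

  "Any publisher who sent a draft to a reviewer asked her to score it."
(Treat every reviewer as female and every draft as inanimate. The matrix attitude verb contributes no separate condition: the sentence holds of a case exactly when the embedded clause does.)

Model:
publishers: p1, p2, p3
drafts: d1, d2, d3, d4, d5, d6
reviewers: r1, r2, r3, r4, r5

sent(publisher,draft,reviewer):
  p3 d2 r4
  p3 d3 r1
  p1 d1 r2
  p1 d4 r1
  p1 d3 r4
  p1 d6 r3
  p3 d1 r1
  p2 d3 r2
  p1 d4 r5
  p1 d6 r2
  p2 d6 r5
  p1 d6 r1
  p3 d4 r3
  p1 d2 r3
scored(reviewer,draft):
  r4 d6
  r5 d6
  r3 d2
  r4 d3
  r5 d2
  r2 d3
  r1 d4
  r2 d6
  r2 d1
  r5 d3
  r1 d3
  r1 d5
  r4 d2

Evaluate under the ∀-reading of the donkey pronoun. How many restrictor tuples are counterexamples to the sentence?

5

"her" takes "a reviewer" as antecedent and "it" takes "a draft"; both are donkey pronouns co-varying with the restrictor.
Strong reading: for every (p,d,r) with sent(p,d,r), scored(r,d).
Restrictor triples: (p1,d1,r2)→scored(r2,d1) ✓  (p1,d2,r3)→scored(r3,d2) ✓  (p1,d3,r4)→scored(r4,d3) ✓  (p1,d4,r1)→scored(r1,d4) ✓  (p1,d4,r5)→scored(r5,d4) ✗  (p1,d6,r1)→scored(r1,d6) ✗  (p1,d6,r2)→scored(r2,d6) ✓  (p1,d6,r3)→scored(r3,d6) ✗  (p2,d3,r2)→scored(r2,d3) ✓  (p2,d6,r5)→scored(r5,d6) ✓  (p3,d1,r1)→scored(r1,d1) ✗  (p3,d2,r4)→scored(r4,d2) ✓  (p3,d3,r1)→scored(r1,d3) ✓  (p3,d4,r3)→scored(r3,d4) ✗
Counterexamples (restrictor triples failing the scope): 5.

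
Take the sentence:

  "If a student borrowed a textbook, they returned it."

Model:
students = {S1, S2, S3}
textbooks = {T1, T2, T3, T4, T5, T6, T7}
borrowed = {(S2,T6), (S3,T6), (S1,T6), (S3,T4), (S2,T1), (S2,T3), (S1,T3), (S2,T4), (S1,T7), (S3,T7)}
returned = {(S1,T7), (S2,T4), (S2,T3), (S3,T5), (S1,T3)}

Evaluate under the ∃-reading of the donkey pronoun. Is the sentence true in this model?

"it" takes "a textbook" as antecedent — a donkey pronoun bound across the clause boundary.
Weak reading: every student s with some borrowed-textbook has at least one borrowed-textbook t such that returned(s,t).
Per student: S1:✓  S2:✓  S3:✗
S3 has no witness among its borrowed-textbooks.

False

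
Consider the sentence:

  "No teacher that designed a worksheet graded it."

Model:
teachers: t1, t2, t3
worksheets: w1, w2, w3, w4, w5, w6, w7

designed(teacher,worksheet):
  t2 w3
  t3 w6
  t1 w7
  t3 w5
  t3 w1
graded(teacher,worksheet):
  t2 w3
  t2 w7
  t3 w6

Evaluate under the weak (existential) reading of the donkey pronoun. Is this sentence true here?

"it" takes "a worksheet" as antecedent — a donkey pronoun bound across the clause boundary.
Truth condition: for no (t,w) with designed(t,w) does graded(t,w) hold.
Restrictor pairs — does the scope hold? (t1,w7):fails  (t2,w3):holds  (t3,w1):fails  (t3,w5):fails  (t3,w6):holds
Scope holds for 2 pair(s), so the sentence is false.

False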